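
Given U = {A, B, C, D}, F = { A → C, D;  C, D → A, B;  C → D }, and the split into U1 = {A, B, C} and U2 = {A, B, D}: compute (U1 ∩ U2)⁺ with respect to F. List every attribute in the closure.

U1 ∩ U2 = {A, B}.
A → C, D applies, adding C, D
Closure: {A, B, C, D}.

A, B, C, D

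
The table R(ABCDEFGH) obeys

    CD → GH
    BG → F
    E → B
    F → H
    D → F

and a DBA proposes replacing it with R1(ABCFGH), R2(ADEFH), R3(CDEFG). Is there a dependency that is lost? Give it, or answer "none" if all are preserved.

Check E → B: no single fragment contains all of {BE}, and the restricted closure of {E} across the fragments never reaches {B}.
CD → GH is preserved.
BG → F is preserved.
F → H is preserved.
D → F is preserved.

E → B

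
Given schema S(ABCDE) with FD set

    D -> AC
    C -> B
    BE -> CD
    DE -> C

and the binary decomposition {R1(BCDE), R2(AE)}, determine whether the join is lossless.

Common attributes: R1 ∩ R2 = {E}.
No dependency enlarges {E}, so (E)⁺ = {E}.
The closure contains neither all of R1 = {BCDE} nor all of R2 = {AE}, so the common attributes are not a superkey of either fragment. The join is lossy.

No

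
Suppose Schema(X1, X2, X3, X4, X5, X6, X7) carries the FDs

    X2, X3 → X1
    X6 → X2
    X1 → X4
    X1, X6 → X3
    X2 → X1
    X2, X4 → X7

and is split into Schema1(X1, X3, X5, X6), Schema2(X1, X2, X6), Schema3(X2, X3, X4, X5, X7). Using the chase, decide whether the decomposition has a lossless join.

Chase test. Columns are X1, X2, X3, X4, X5, X6, X7; row i has aⱼ where attribute j ∈ Schemai, else bᵢⱼ.
Initial tableau (one row per fragment):
  row 1: a1 b12 a3 b14 a5 a6 b17
  row 2: a1 a2 b23 b24 b25 a6 b27
  row 3: b31 a2 a3 a4 a5 b36 a7
Rows 1 and 2 agree on X6; apply X6→X2 and equate their X2 entries.
Rows 1 and 2 agree on X1; apply X1→X4 and equate their X4 entries.
Rows 1 and 2 agree on X1, X6; apply X1, X6→X3 and equate their X3 entries.
Rows 1 and 3 agree on X2; apply X2→X1 and equate their X1 entries.
Rows 1 and 2 agree on X2, X4; apply X2, X4→X7 and equate their X7 entries.
Rows 1 and 3 agree on X1; apply X1→X4 and equate their X4 entries.
Rows 1 and 3 agree on X2, X4; apply X2, X4→X7 and equate their X7 entries.
Row 1 is now all distinguished symbols — the join is lossless.

Yes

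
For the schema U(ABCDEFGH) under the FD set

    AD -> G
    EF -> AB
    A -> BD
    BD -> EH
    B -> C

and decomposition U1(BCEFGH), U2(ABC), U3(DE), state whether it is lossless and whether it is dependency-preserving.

lossy and not dependency-preserving

Lossless test (chase): applying each FD to every pair of rows produces no changes in the tableau, so no row becomes fully distinguished — the join is lossy.
Dependency preservation: the restricted closure of {AD} across the fragments never reaches {G}, so AD → G cannot be enforced without a join — not preserved.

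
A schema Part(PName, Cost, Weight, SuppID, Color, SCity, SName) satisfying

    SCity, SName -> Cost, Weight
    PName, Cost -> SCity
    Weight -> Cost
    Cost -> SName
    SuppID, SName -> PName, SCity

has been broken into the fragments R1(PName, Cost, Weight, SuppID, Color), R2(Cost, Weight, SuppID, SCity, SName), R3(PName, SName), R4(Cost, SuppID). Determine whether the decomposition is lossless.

Chase test. Columns are PName, Cost, Weight, SuppID, Color, SCity, SName; row i has aⱼ where attribute j ∈ Ri, else bᵢⱼ.
Initial tableau (one row per fragment):
  row 1: a1 a2 a3 a4 a5 b16 b17
  row 2: b21 a2 a3 a4 b25 a6 a7
  row 3: a1 b32 b33 b34 b35 b36 a7
  row 4: b41 a2 b43 a4 b45 b46 b47
Rows 1 and 2 agree on Cost; apply Cost→SName and equate their SName entries.
Rows 1 and 4 agree on Cost; apply Cost→SName and equate their SName entries.
Rows 1 and 2 agree on SuppID, SName; apply SuppID, SName→PName, SCity and equate their PName, SCity entries.
Rows 1 and 4 agree on SuppID, SName; apply SuppID, SName→PName, SCity and equate their PName, SCity entries.
Rows 1 and 4 agree on SCity, SName; apply SCity, SName→Cost, Weight and equate their Cost, Weight entries.
Row 1 is now all distinguished symbols — the join is lossless.

Yes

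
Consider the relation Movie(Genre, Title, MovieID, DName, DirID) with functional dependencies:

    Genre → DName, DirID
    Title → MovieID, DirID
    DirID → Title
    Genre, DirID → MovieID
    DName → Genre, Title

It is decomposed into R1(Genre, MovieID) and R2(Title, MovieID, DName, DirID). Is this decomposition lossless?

No

Common attributes: R1 ∩ R2 = {MovieID}.
No dependency enlarges {MovieID}, so (MovieID)⁺ = {MovieID}.
The closure contains neither all of R1 = {Genre, MovieID} nor all of R2 = {Title, MovieID, DName, DirID}, so the common attributes are not a superkey of either fragment. The join is lossy.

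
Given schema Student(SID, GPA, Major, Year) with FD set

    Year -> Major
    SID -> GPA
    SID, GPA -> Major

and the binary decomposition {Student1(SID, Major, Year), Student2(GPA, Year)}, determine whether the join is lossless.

No

Common attributes: Student1 ∩ Student2 = {Year}.
Closure of {Year}: Year → Major applies, adding Major. So (Year)⁺ = {Major, Year}.
The closure contains neither all of Student1 = {SID, Major, Year} nor all of Student2 = {GPA, Year}, so the common attributes are not a superkey of either fragment. The join is lossy.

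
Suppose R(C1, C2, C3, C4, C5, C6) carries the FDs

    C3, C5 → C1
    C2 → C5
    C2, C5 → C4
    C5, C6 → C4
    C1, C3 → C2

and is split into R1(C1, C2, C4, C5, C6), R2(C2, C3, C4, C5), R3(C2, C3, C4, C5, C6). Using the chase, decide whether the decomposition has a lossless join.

No

Chase test. Columns are C1, C2, C3, C4, C5, C6; row i has aⱼ where attribute j ∈ Ri, else bᵢⱼ.
Initial tableau (one row per fragment):
  row 1: a1 a2 b13 a4 a5 a6
  row 2: b21 a2 a3 a4 a5 b26
  row 3: b31 a2 a3 a4 a5 a6
Rows 2 and 3 agree on C3, C5; apply C3, C5→C1 and equate their C1 entries.
No row becomes fully distinguished — the join is lossy.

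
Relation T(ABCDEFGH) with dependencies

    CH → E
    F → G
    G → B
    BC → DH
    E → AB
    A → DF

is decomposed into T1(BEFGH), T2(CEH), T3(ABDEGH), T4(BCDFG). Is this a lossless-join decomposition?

Chase test. Columns are ABCDEFGH; row i has aⱼ where attribute j ∈ Ti, else bᵢⱼ.
Initial tableau (one row per fragment):
  row 1: b11 a2 b13 b14 a5 a6 a7 a8
  row 2: b21 b22 a3 b24 a5 b26 b27 a8
  row 3: a1 a2 b33 a4 a5 b36 a7 a8
  row 4: b41 a2 a3 a4 b45 a6 a7 b48
Rows 1 and 2 agree on E; apply E→AB and equate their AB entries.
Rows 1 and 3 agree on E; apply E→AB and equate their AB entries.
Rows 1 and 2 agree on A; apply A→DF and equate their DF entries.
Rows 1 and 3 agree on A; apply A→DF and equate their DF entries.
Rows 1 and 2 agree on F; apply F→G and equate their G entries.
Rows 2 and 4 agree on BC; apply BC→DH and equate their DH entries.
Rows 2 and 4 agree on CH; apply CH→E and equate their E entries.
Rows 1 and 4 agree on E; apply E→AB and equate their AB entries.
Row 2 is now all distinguished symbols — the join is lossless.

Yes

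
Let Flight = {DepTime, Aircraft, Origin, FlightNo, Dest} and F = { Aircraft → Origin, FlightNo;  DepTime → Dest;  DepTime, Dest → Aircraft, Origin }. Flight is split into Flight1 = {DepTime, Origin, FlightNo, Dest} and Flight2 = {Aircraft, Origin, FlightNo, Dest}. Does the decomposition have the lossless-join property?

No

Common attributes: Flight1 ∩ Flight2 = {Origin, FlightNo, Dest}.
No dependency enlarges {Origin, FlightNo, Dest}, so (Origin, FlightNo, Dest)⁺ = {Origin, FlightNo, Dest}.
The closure contains neither all of Flight1 = {DepTime, Origin, FlightNo, Dest} nor all of Flight2 = {Aircraft, Origin, FlightNo, Dest}, so the common attributes are not a superkey of either fragment. The join is lossy.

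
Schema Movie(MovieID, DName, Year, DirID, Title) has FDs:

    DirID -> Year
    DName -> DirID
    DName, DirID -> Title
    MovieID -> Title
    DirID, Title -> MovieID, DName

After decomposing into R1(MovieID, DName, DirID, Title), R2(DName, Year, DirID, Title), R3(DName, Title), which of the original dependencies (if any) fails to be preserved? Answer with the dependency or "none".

DirID → Year lies within R2.
DName → DirID lies within R1.
DName, DirID → Title lies within R1.
MovieID → Title lies within R1.
DirID, Title → MovieID, DName lies within R1.
Every dependency is enforceable on the fragments, so the decomposition is dependency-preserving.

none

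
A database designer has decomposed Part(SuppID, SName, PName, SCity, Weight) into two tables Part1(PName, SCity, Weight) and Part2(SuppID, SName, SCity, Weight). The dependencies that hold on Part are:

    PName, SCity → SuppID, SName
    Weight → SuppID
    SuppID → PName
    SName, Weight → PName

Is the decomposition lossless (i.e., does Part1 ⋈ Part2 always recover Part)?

Yes

Common attributes: Part1 ∩ Part2 = {SCity, Weight}.
Closure of {SCity, Weight}: Weight → SuppID applies, adding SuppID; SuppID → PName applies, adding PName; PName, SCity → SuppID, SName applies, adding SName. So (SCity, Weight)⁺ = {SuppID, SName, PName, SCity, Weight}.
This closure contains every attribute of Part1, so Part1 ∩ Part2 → Part1. The join is lossless.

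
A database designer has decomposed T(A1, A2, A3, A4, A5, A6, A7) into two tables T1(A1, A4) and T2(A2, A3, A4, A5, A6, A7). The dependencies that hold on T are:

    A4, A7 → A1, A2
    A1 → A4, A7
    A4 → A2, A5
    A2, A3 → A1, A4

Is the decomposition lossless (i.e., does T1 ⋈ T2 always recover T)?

Common attributes: T1 ∩ T2 = {A4}.
Closure of {A4}: A4 → A2, A5 applies, adding A2, A5. So (A4)⁺ = {A2, A4, A5}.
The closure contains neither all of T1 = {A1, A4} nor all of T2 = {A2, A3, A4, A5, A6, A7}, so the common attributes are not a superkey of either fragment. The join is lossy.

No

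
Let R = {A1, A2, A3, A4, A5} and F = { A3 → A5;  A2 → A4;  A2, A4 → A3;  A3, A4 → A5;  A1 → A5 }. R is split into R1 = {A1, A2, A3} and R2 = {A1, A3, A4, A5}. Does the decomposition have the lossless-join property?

Common attributes: R1 ∩ R2 = {A1, A3}.
Closure of {A1, A3}: A3 → A5 applies, adding A5. So (A1, A3)⁺ = {A1, A3, A5}.
The closure contains neither all of R1 = {A1, A2, A3} nor all of R2 = {A1, A3, A4, A5}, so the common attributes are not a superkey of either fragment. The join is lossy.

No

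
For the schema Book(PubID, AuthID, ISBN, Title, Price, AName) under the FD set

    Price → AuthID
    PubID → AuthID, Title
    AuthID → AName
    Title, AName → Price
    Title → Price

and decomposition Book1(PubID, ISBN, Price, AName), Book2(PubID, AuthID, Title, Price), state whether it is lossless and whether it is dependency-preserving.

lossless but not dependency-preserving

Lossless test: (PubID, Price)⁺ = {PubID, AuthID, Title, Price, AName}, which contains all of one fragment — lossless.
Dependency preservation: the restricted closure of {AuthID} across the fragments never reaches {AName}, so AuthID → AName cannot be enforced without a join — not preserved.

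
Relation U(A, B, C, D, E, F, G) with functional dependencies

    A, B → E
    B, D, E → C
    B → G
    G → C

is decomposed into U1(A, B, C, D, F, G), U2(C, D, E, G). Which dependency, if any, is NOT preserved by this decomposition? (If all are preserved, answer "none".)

A, B → E

Check A, B → E: no single fragment contains all of {A, B, E}, and the restricted closure of {A, B} across the fragments never reaches {E}.
B, D, E → C is preserved.
B → G is preserved.
G → C is preserved.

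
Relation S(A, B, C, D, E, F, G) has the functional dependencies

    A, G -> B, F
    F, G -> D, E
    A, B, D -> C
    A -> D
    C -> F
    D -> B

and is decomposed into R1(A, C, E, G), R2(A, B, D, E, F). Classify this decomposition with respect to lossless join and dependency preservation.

lossless but not dependency-preserving

Lossless test: (A, E)⁺ = {A, B, C, D, E, F}, which contains all of one fragment — lossless.
Dependency preservation: the restricted closure of {F, G} across the fragments never reaches {D, E}, so F, G → D, E cannot be enforced without a join — not preserved.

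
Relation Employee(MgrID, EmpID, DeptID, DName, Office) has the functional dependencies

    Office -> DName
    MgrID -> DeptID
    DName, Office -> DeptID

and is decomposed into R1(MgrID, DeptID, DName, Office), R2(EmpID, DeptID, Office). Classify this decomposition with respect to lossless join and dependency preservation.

Lossless test: (DeptID, Office)⁺ = {DeptID, DName, Office}, which is a superkey of neither fragment — lossy.
Dependency preservation: every FD's attributes lie within a single fragment, so each can be enforced locally — preserved.

lossy but dependency-preserving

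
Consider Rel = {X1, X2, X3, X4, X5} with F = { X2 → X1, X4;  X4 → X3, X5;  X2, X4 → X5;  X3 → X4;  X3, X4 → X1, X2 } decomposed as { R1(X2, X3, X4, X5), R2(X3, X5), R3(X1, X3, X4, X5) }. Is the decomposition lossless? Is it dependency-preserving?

Lossless test (chase): Rows 1 and 2 agree on X3; apply X3→X4 and equate their X4 entries. Rows 1 and 2 agree on X3, X4; apply X3, X4→X1, X2 and equate their X1, X2 entries. Rows 1 and 3 agree on X3, X4; apply X3, X4→X1, X2 and equate their X1, X2 entries. Row 1 is now all distinguished symbols — the join is lossless.
Dependency preservation: X2 → X1, X4; X3, X4 → X1, X2 are not contained in any single fragment, but the restricted closure of each left-hand side across the fragments still reaches the right-hand side; the remaining FDs each lie inside some fragment. All dependencies are preserved.

lossless and dependency-preserving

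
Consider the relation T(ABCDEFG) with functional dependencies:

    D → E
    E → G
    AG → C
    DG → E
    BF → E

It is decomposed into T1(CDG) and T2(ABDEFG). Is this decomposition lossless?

Common attributes: T1 ∩ T2 = {DG}.
Closure of {DG}: D → E applies, adding E. So (DG)⁺ = {DEG}.
The closure contains neither all of T1 = {CDG} nor all of T2 = {ABDEFG}, so the common attributes are not a superkey of either fragment. The join is lossy.

No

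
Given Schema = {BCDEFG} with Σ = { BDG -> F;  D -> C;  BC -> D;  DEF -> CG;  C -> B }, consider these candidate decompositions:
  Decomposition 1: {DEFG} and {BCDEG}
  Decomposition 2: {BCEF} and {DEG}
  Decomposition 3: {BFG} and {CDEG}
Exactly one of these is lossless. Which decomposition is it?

Decomposition 1: common = {DEG}, closure = {BCDEFG} → lossless.
Decomposition 2: common = {E}, closure = {E} → lossy.
Decomposition 3: common = {G}, closure = {G} → lossy.

Decomposition 1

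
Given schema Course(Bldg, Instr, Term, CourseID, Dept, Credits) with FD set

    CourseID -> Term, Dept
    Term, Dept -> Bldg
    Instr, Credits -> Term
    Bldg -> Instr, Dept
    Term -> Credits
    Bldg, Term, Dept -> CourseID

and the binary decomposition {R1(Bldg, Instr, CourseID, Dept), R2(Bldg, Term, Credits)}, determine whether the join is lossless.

Common attributes: R1 ∩ R2 = {Bldg}.
Closure of {Bldg}: Bldg → Instr, Dept applies, adding Instr, Dept. So (Bldg)⁺ = {Bldg, Instr, Dept}.
The closure contains neither all of R1 = {Bldg, Instr, CourseID, Dept} nor all of R2 = {Bldg, Term, Credits}, so the common attributes are not a superkey of either fragment. The join is lossy.

No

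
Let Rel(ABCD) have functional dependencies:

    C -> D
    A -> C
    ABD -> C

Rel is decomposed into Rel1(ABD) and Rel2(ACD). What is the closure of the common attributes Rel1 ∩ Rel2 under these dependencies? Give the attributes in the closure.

ACD

Rel1 ∩ Rel2 = {AD}.
A → C applies, adding C
Closure: {ACD}.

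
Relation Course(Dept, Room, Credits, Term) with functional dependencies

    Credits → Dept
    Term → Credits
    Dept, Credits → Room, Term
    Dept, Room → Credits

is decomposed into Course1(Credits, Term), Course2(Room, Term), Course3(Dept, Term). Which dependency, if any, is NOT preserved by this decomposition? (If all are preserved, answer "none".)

Dept, Room → Credits

Check Dept, Room → Credits: no single fragment contains all of {Dept, Room, Credits}, and the restricted closure of {Dept, Room} across the fragments never reaches {Credits}.
Credits → Dept is preserved.
Term → Credits is preserved.
Dept, Credits → Room, Term is preserved.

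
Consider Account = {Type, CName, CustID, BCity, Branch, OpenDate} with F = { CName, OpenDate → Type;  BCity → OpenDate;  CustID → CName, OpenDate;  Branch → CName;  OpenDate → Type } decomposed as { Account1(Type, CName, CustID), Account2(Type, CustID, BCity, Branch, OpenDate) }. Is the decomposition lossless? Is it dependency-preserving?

lossless but not dependency-preserving

Lossless test: (Type, CustID)⁺ = {Type, CName, CustID, OpenDate}, which contains all of one fragment — lossless.
Dependency preservation: the restricted closure of {Branch} across the fragments never reaches {CName}, so Branch → CName cannot be enforced without a join — not preserved.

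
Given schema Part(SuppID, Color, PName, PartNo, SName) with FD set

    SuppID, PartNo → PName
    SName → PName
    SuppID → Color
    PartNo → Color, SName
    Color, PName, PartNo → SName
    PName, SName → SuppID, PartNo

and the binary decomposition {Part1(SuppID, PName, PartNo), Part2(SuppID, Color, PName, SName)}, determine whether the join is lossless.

Common attributes: Part1 ∩ Part2 = {SuppID, PName}.
Closure of {SuppID, PName}: SuppID → Color applies, adding Color. So (SuppID, PName)⁺ = {SuppID, Color, PName}.
The closure contains neither all of Part1 = {SuppID, PName, PartNo} nor all of Part2 = {SuppID, Color, PName, SName}, so the common attributes are not a superkey of either fragment. The join is lossy.

No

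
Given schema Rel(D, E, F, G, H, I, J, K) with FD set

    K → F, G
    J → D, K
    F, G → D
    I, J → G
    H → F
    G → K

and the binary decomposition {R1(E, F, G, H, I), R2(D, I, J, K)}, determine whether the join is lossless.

Common attributes: R1 ∩ R2 = {I}.
No dependency enlarges {I}, so (I)⁺ = {I}.
The closure contains neither all of R1 = {E, F, G, H, I} nor all of R2 = {D, I, J, K}, so the common attributes are not a superkey of either fragment. The join is lossy.

No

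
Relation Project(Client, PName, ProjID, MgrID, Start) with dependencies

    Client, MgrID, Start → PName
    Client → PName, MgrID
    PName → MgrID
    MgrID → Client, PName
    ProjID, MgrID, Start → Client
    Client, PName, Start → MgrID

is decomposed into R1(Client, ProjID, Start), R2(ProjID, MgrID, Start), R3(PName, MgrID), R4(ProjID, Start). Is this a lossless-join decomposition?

Chase test. Columns are Client, PName, ProjID, MgrID, Start; row i has aⱼ where attribute j ∈ Ri, else bᵢⱼ.
Initial tableau (one row per fragment):
  row 1: a1 b12 a3 b14 a5
  row 2: b21 b22 a3 a4 a5
  row 3: b31 a2 b33 a4 b35
  row 4: b41 b42 a3 b44 a5
Rows 2 and 3 agree on MgrID; apply MgrID→Client, PName and equate their Client, PName entries.
No row becomes fully distinguished — the join is lossy.

No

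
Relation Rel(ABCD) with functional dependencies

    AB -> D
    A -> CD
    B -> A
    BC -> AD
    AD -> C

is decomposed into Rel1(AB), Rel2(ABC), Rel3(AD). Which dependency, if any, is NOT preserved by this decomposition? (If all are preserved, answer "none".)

none

AB → D: restricted closure across fragments reaches D.
A → CD: restricted closure across fragments reaches CD.
B → A lies within Rel1.
BC → AD: restricted closure across fragments reaches AD.
AD → C: restricted closure across fragments reaches C.
Every dependency is enforceable on the fragments, so the decomposition is dependency-preserving.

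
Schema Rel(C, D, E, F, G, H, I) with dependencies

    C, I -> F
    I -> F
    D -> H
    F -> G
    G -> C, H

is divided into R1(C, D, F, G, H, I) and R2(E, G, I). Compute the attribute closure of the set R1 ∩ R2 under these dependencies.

R1 ∩ R2 = {G, I}.
I → F applies, adding F
G → C, H applies, adding C, H
Closure: {C, F, G, H, I}.

C, F, G, H, I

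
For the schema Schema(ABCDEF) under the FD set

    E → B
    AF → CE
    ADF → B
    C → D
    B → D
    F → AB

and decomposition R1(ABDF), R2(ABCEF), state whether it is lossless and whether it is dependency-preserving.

lossless but not dependency-preserving

Lossless test: (ABF)⁺ = {ABCDEF}, which contains all of one fragment — lossless.
Dependency preservation: the restricted closure of {C} across the fragments never reaches {D}, so C → D cannot be enforced without a join — not preserved.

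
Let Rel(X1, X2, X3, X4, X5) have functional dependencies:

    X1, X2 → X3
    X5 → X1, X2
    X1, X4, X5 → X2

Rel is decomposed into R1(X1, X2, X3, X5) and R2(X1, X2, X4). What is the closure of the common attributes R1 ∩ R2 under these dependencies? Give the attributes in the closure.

X1, X2, X3

R1 ∩ R2 = {X1, X2}.
X1, X2 → X3 applies, adding X3
Closure: {X1, X2, X3}.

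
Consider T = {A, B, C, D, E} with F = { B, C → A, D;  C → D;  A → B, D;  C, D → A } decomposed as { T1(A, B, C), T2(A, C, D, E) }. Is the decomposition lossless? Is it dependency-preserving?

Lossless test: (A, C)⁺ = {A, B, C, D}, which contains all of one fragment — lossless.
Dependency preservation: B, C → A, D; A → B, D are not contained in any single fragment, but the restricted closure of each left-hand side across the fragments still reaches the right-hand side; the remaining FDs each lie inside some fragment. All dependencies are preserved.

lossless and dependency-preserving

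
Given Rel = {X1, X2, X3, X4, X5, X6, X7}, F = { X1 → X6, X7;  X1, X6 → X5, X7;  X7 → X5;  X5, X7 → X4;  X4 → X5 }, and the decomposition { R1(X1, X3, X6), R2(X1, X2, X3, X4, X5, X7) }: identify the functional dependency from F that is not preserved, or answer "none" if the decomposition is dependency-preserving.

none

X1 → X6, X7: restricted closure across fragments reaches X6, X7.
X1, X6 → X5, X7: restricted closure across fragments reaches X5, X7.
X7 → X5 lies within R2.
X5, X7 → X4 lies within R2.
X4 → X5 lies within R2.
Every dependency is enforceable on the fragments, so the decomposition is dependency-preserving.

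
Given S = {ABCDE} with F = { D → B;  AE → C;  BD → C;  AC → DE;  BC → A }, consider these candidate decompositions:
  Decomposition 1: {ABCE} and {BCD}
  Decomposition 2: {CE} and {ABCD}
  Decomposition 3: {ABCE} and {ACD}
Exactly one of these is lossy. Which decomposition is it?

Decomposition 1: common = {BC}, closure = {ABCDE} → lossless.
Decomposition 2: common = {C}, closure = {C} → lossy.
Decomposition 3: common = {AC}, closure = {ABCDE} → lossless.

Decomposition 2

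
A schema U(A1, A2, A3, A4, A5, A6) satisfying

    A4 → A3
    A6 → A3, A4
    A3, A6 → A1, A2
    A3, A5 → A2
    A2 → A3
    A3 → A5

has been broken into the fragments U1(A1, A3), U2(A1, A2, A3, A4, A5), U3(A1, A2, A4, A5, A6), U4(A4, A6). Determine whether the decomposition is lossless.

Yes

Chase test. Columns are A1, A2, A3, A4, A5, A6; row i has aⱼ where attribute j ∈ Ui, else bᵢⱼ.
Initial tableau (one row per fragment):
  row 1: a1 b12 a3 b14 b15 b16
  row 2: a1 a2 a3 a4 a5 b26
  row 3: a1 a2 b33 a4 a5 a6
  row 4: b41 b42 b43 a4 b45 a6
Rows 2 and 3 agree on A4; apply A4→A3 and equate their A3 entries.
Rows 2 and 4 agree on A4; apply A4→A3 and equate their A3 entries.
Rows 3 and 4 agree on A3, A6; apply A3, A6→A1, A2 and equate their A1, A2 entries.
Rows 1 and 2 agree on A3; apply A3→A5 and equate their A5 entries.
Rows 1 and 4 agree on A3; apply A3→A5 and equate their A5 entries.
Rows 1 and 2 agree on A3, A5; apply A3, A5→A2 and equate their A2 entries.
Row 3 is now all distinguished symbols — the join is lossless.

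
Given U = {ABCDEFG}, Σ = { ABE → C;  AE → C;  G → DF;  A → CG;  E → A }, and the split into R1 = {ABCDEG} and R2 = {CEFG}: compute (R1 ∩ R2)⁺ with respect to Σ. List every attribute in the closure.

ACDEFG

R1 ∩ R2 = {CEG}.
G → DF applies, adding DF
E → A applies, adding A
Closure: {ACDEFG}.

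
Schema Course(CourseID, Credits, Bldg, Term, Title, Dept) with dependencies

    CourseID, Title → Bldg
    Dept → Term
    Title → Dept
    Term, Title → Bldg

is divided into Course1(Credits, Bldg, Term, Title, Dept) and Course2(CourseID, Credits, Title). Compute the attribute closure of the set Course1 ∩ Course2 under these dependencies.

Course1 ∩ Course2 = {Credits, Title}.
Title → Dept applies, adding Dept
Dept → Term applies, adding Term
Term, Title → Bldg applies, adding Bldg
Closure: {Credits, Bldg, Term, Title, Dept}.

Credits, Bldg, Term, Title, Dept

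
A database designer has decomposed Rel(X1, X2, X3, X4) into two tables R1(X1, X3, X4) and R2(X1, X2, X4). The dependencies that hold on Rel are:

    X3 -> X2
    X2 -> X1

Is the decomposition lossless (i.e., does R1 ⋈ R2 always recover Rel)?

No

Common attributes: R1 ∩ R2 = {X1, X4}.
No dependency enlarges {X1, X4}, so (X1, X4)⁺ = {X1, X4}.
The closure contains neither all of R1 = {X1, X3, X4} nor all of R2 = {X1, X2, X4}, so the common attributes are not a superkey of either fragment. The join is lossy.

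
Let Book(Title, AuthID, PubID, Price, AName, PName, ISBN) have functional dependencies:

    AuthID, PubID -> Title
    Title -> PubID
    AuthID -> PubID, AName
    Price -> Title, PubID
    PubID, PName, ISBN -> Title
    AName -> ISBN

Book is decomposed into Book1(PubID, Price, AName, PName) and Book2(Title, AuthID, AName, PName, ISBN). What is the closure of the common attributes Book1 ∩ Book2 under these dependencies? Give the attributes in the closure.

AName, PName, ISBN

Book1 ∩ Book2 = {AName, PName}.
AName → ISBN applies, adding ISBN
Closure: {AName, PName, ISBN}.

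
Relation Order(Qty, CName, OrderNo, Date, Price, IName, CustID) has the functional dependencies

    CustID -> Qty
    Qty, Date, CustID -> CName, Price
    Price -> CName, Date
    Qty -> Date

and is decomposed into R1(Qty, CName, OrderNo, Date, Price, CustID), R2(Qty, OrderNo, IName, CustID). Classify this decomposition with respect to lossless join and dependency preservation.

Lossless test: (Qty, OrderNo, CustID)⁺ = {Qty, CName, OrderNo, Date, Price, CustID}, which contains all of one fragment — lossless.
Dependency preservation: every FD's attributes lie within a single fragment, so each can be enforced locally — preserved.

lossless and dependency-preserving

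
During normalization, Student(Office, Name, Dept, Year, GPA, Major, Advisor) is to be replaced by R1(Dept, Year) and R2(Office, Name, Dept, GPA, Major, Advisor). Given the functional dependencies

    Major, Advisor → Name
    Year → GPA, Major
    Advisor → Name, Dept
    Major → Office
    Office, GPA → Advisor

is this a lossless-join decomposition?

No

Common attributes: R1 ∩ R2 = {Dept}.
No dependency enlarges {Dept}, so (Dept)⁺ = {Dept}.
The closure contains neither all of R1 = {Dept, Year} nor all of R2 = {Office, Name, Dept, GPA, Major, Advisor}, so the common attributes are not a superkey of either fragment. The join is lossy.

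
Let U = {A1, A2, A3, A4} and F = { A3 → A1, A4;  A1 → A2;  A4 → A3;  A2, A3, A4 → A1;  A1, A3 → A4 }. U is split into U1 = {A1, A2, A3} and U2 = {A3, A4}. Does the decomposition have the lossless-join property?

Common attributes: U1 ∩ U2 = {A3}.
Closure of {A3}: A3 → A1, A4 applies, adding A1, A4; A1 → A2 applies, adding A2. So (A3)⁺ = {A1, A2, A3, A4}.
This closure contains every attribute of U1, so U1 ∩ U2 → U1. The join is lossless.

Yes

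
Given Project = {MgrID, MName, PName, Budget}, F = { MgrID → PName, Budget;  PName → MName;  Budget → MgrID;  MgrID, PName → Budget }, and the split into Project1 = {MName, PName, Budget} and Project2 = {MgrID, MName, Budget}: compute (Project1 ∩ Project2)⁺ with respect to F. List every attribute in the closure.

Project1 ∩ Project2 = {MName, Budget}.
Budget → MgrID applies, adding MgrID
MgrID → PName, Budget applies, adding PName
Closure: {MgrID, MName, PName, Budget}.

MgrID, MName, PName, Budget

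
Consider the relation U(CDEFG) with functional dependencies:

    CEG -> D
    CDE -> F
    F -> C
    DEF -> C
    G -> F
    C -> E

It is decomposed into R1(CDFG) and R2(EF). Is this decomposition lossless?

Yes

Common attributes: R1 ∩ R2 = {F}.
Closure of {F}: F → C applies, adding C; C → E applies, adding E. So (F)⁺ = {CEF}.
This closure contains every attribute of R2, so R1 ∩ R2 → R2. The join is lossless.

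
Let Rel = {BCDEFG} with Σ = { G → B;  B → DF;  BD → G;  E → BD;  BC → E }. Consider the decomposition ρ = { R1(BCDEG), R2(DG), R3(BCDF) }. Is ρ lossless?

Yes

Chase test. Columns are BCDEFG; row i has aⱼ where attribute j ∈ Ri, else bᵢⱼ.
Initial tableau (one row per fragment):
  row 1: a1 a2 a3 a4 b15 a6
  row 2: b21 b22 a3 b24 b25 a6
  row 3: a1 a2 a3 b34 a5 b36
Rows 1 and 2 agree on G; apply G→B and equate their B entries.
Rows 1 and 2 agree on B; apply B→DF and equate their DF entries.
Rows 1 and 3 agree on B; apply B→DF and equate their DF entries.
Rows 1 and 3 agree on BD; apply BD→G and equate their G entries.
Rows 1 and 3 agree on BC; apply BC→E and equate their E entries.
Row 1 is now all distinguished symbols — the join is lossless.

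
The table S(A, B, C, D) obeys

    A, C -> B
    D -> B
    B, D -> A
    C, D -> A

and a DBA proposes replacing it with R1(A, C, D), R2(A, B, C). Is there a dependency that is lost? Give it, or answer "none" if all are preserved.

D -> B

Check D → B: no single fragment contains all of {B, D}, and the restricted closure of {D} across the fragments never reaches {B}.
A, C → B is preserved.
B, D → A is preserved.
C, D → A is preserved.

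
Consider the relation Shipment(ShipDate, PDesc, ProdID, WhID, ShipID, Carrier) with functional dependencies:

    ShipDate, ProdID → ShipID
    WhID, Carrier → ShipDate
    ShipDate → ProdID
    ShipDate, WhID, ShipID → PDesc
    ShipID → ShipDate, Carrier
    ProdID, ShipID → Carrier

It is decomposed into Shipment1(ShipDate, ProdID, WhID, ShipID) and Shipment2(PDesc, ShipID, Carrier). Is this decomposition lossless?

No

Common attributes: Shipment1 ∩ Shipment2 = {ShipID}.
Closure of {ShipID}: ShipID → ShipDate, Carrier applies, adding ShipDate, Carrier; ShipDate → ProdID applies, adding ProdID. So (ShipID)⁺ = {ShipDate, ProdID, ShipID, Carrier}.
The closure contains neither all of Shipment1 = {ShipDate, ProdID, WhID, ShipID} nor all of Shipment2 = {PDesc, ShipID, Carrier}, so the common attributes are not a superkey of either fragment. The join is lossy.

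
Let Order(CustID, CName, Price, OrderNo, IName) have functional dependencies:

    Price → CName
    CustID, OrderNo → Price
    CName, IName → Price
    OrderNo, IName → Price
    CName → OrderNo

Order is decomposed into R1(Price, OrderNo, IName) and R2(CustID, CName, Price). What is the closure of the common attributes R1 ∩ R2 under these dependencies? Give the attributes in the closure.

CName, Price, OrderNo

R1 ∩ R2 = {Price}.
Price → CName applies, adding CName
CName → OrderNo applies, adding OrderNo
Closure: {CName, Price, OrderNo}.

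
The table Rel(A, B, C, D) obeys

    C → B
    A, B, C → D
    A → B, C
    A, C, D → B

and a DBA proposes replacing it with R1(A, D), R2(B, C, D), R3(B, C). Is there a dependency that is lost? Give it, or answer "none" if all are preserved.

Check A → B, C: no single fragment contains all of {A, B, C}, and the restricted closure of {A} across the fragments never reaches {B, C}.
C → B is preserved.
A, B, C → D is preserved.
A, C, D → B is preserved.

A → B, C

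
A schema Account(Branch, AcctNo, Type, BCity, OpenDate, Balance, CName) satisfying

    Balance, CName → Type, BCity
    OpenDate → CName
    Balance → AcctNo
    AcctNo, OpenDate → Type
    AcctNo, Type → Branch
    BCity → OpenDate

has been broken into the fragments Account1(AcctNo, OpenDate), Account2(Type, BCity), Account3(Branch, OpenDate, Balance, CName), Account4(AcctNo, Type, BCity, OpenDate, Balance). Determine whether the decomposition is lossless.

Chase test. Columns are Branch, AcctNo, Type, BCity, OpenDate, Balance, CName; row i has aⱼ where attribute j ∈ Accounti, else bᵢⱼ.
Initial tableau (one row per fragment):
  row 1: b11 a2 b13 b14 a5 b16 b17
  row 2: b21 b22 a3 a4 b25 b26 b27
  row 3: a1 b32 b33 b34 a5 a6 a7
  row 4: b41 a2 a3 a4 a5 a6 b47
Rows 1 and 3 agree on OpenDate; apply OpenDate→CName and equate their CName entries.
Rows 1 and 4 agree on OpenDate; apply OpenDate→CName and equate their CName entries.
Rows 3 and 4 agree on Balance; apply Balance→AcctNo and equate their AcctNo entries.
Rows 1 and 3 agree on AcctNo, OpenDate; apply AcctNo, OpenDate→Type and equate their Type entries.
Rows 1 and 4 agree on AcctNo, OpenDate; apply AcctNo, OpenDate→Type and equate their Type entries.
Rows 1 and 3 agree on AcctNo, Type; apply AcctNo, Type→Branch and equate their Branch entries.
Rows 1 and 4 agree on AcctNo, Type; apply AcctNo, Type→Branch and equate their Branch entries.
Rows 2 and 4 agree on BCity; apply BCity→OpenDate and equate their OpenDate entries.
Rows 3 and 4 agree on Balance, CName; apply Balance, CName→Type, BCity and equate their Type, BCity entries.
Rows 1 and 2 agree on OpenDate; apply OpenDate→CName and equate their CName entries.
Row 3 is now all distinguished symbols — the join is lossless.

Yes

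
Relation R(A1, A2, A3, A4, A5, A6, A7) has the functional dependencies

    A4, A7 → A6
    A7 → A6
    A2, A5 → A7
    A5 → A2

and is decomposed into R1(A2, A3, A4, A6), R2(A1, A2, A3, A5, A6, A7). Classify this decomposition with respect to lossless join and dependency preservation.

lossy but dependency-preserving

Lossless test: (A2, A3, A6)⁺ = {A2, A3, A6}, which is a superkey of neither fragment — lossy.
Dependency preservation: A4, A7 → A6 is not contained in any single fragment, but the restricted closure of its left-hand side across the fragments still reaches the right-hand side; the remaining FDs each lie inside some fragment. All dependencies are preserved.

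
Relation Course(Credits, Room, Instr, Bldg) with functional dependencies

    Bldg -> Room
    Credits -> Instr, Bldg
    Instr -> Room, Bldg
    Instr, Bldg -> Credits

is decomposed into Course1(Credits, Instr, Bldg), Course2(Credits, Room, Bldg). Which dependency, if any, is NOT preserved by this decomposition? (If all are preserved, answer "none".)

none

Bldg → Room lies within Course2.
Credits → Instr, Bldg lies within Course1.
Instr → Room, Bldg: restricted closure across fragments reaches Room, Bldg.
Instr, Bldg → Credits lies within Course1.
Every dependency is enforceable on the fragments, so the decomposition is dependency-preserving.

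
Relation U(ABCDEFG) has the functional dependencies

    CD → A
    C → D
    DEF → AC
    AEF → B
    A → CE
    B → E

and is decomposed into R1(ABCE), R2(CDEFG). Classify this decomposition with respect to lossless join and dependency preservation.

Lossless test: (CE)⁺ = {ACDE}, which is a superkey of neither fragment — lossy.
Dependency preservation: the restricted closure of {AEF} across the fragments never reaches {B}, so AEF → B cannot be enforced without a join — not preserved.

lossy and not dependency-preserving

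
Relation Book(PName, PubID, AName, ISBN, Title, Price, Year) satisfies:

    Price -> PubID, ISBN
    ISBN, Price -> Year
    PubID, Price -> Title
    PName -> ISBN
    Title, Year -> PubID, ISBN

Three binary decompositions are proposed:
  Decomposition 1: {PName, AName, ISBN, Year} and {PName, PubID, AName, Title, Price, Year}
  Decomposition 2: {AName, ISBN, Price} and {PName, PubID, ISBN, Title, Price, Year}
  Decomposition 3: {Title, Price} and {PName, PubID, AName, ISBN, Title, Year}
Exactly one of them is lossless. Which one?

Decomposition 1: common = {PName, AName, Year}, closure = {PName, AName, ISBN, Year} → lossless.
Decomposition 2: common = {ISBN, Price}, closure = {PubID, ISBN, Title, Price, Year} → lossy.
Decomposition 3: common = {Title}, closure = {Title} → lossy.

Decomposition 1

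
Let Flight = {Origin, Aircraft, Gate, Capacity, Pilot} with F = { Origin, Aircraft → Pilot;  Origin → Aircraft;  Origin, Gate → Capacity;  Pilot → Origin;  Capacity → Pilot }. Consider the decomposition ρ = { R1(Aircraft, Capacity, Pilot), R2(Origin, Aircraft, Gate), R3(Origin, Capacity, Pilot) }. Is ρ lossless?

No

Chase test. Columns are Origin, Aircraft, Gate, Capacity, Pilot; row i has aⱼ where attribute j ∈ Ri, else bᵢⱼ.
Initial tableau (one row per fragment):
  row 1: b11 a2 b13 a4 a5
  row 2: a1 a2 a3 b24 b25
  row 3: a1 b32 b33 a4 a5
Rows 2 and 3 agree on Origin; apply Origin→Aircraft and equate their Aircraft entries.
Rows 1 and 3 agree on Pilot; apply Pilot→Origin and equate their Origin entries.
Rows 1 and 2 agree on Origin, Aircraft; apply Origin, Aircraft→Pilot and equate their Pilot entries.
No row becomes fully distinguished — the join is lossy.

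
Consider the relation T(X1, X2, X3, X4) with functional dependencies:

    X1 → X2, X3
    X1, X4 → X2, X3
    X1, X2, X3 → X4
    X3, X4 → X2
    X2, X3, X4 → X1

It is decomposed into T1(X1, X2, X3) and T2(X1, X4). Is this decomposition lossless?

Yes

Common attributes: T1 ∩ T2 = {X1}.
Closure of {X1}: X1 → X2, X3 applies, adding X2, X3; X1, X2, X3 → X4 applies, adding X4. So (X1)⁺ = {X1, X2, X3, X4}.
This closure contains every attribute of T1, so T1 ∩ T2 → T1. The join is lossless.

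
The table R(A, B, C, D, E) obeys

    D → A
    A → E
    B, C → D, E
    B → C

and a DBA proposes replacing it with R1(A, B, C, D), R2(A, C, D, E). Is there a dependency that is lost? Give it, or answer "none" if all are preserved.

D → A lies within R1.
A → E lies within R2.
B, C → D, E: restricted closure across fragments reaches D, E.
B → C lies within R1.
Every dependency is enforceable on the fragments, so the decomposition is dependency-preserving.

none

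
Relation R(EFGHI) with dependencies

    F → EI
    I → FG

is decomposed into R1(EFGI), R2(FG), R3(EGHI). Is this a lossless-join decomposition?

Chase test. Columns are EFGHI; row i has aⱼ where attribute j ∈ Ri, else bᵢⱼ.
Initial tableau (one row per fragment):
  row 1: a1 a2 a3 b14 a5
  row 2: b21 a2 a3 b24 b25
  row 3: a1 b32 a3 a4 a5
Rows 1 and 2 agree on F; apply F→EI and equate their EI entries.
Rows 1 and 3 agree on I; apply I→FG and equate their FG entries.
Row 3 is now all distinguished symbols — the join is lossless.

Yes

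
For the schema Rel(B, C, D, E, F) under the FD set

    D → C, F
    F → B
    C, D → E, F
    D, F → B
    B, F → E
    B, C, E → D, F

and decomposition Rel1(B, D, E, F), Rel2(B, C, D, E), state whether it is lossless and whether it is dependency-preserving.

lossless and dependency-preserving

Lossless test: (B, D, E)⁺ = {B, C, D, E, F}, which contains all of one fragment — lossless.
Dependency preservation: D → C, F; C, D → E, F; B, C, E → D, F are not contained in any single fragment, but the restricted closure of each left-hand side across the fragments still reaches the right-hand side; the remaining FDs each lie inside some fragment. All dependencies are preserved.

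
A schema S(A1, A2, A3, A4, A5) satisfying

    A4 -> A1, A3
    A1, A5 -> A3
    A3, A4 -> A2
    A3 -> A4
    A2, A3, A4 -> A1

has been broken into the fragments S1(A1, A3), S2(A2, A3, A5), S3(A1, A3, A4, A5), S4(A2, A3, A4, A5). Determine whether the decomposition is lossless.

Chase test. Columns are A1, A2, A3, A4, A5; row i has aⱼ where attribute j ∈ Si, else bᵢⱼ.
Initial tableau (one row per fragment):
  row 1: a1 b12 a3 b14 b15
  row 2: b21 a2 a3 b24 a5
  row 3: a1 b32 a3 a4 a5
  row 4: b41 a2 a3 a4 a5
Rows 3 and 4 agree on A4; apply A4→A1, A3 and equate their A1, A3 entries.
Rows 3 and 4 agree on A3, A4; apply A3, A4→A2 and equate their A2 entries.
Rows 1 and 2 agree on A3; apply A3→A4 and equate their A4 entries.
Rows 1 and 3 agree on A3; apply A3→A4 and equate their A4 entries.
Rows 2 and 3 agree on A2, A3, A4; apply A2, A3, A4→A1 and equate their A1 entries.
Rows 1 and 2 agree on A3, A4; apply A3, A4→A2 and equate their A2 entries.
Row 2 is now all distinguished symbols — the join is lossless.

Yes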